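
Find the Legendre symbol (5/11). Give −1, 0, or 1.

Reciprocity: 5 ≡ 1 and 11 ≡ 3 (mod 4), so (5/11) = +(11/5).
Reduce top mod 5: now compute (1/5).
Reached (1/5) = 1. Collecting the sign flips along the way, the symbol is +1.

1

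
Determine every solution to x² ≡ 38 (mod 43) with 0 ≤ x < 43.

9, 34

Since 43 ≡ 3 (mod 4), a square root of 38 is 38^((43+1)/4) = 38^11 mod 43.
Repeated squaring: 38^2≡25, 38^4≡23, 38^8≡13 (mod 43).
38^11 = 38^(8+2+1) ≡ 9 (mod 43).
Check: 9² = 81 ≡ 38 (mod 43). The two roots are 9 and 34.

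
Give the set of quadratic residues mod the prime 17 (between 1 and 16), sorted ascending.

1, 2, 4, 8, 9, 13, 15, 16

Square k = 1,…,8 (k and 17−k give the same square):
1²=1, 2²=4, 3²=9, 4²=16, 5²≡8, 6²≡2, 7²≡15, 8²≡13 (mod 17).
So the quadratic residues mod 17 are {1, 2, 4, 8, 9, 13, 15, 16}.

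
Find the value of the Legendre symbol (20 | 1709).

Pull out 2^2: since 1709 ≡ 5 (mod 8), (2/1709) = -1, so (2/1709)^2 = +1.
Reciprocity: 5 ≡ 1 and 1709 ≡ 1 (mod 4), so (5/1709) = +(1709/5).
Reduce top mod 5: now compute (4/5).
Pull out 2^2: since 5 ≡ 5 (mod 8), (2/5) = -1, so (2/5)^2 = +1.
Reached (1/5) = 1. Collecting the sign flips along the way, the symbol is +1.

1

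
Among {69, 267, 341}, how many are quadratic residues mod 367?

0

(69/367) = -1 → non-residue.
(267/367) = -1 → non-residue.
(341/367) = -1 → non-residue.
Total quadratic residues among the 3: 0.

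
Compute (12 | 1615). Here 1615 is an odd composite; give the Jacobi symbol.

-1

Pull out 2^2: since 1615 ≡ 7 (mod 8), (2/1615) = +1, so (2/1615)^2 = +1.
Reciprocity: 3 ≡ 3 and 1615 ≡ 3 (mod 4), so (3/1615) = −(1615/3).
Reduce top mod 3: now compute (1/3).
Reached (1/3) = 1. Collecting the sign flips along the way, the symbol is -1.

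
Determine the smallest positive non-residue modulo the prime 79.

(2/79) = +1, so 2 is a residue.
(3/79) = −1, so 3 is the smallest positive non-residue mod 79.

3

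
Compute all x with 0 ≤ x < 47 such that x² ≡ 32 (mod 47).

Since 47 ≡ 3 (mod 4), a square root of 32 is 32^((47+1)/4) = 32^12 mod 47.
Repeated squaring: 32^2≡37, 32^4≡6, 32^8≡36 (mod 47).
32^12 = 32^(8+4) ≡ 28 (mod 47).
Check: 28² = 784 ≡ 32 (mod 47). The two roots are 19 and 28.

19, 28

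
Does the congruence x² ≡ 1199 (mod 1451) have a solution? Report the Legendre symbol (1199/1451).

1

Reciprocity: 1199 ≡ 3 and 1451 ≡ 3 (mod 4), so (1199/1451) = −(1451/1199).
Reduce top mod 1199: now compute (252/1199).
Pull out 2^2: since 1199 ≡ 7 (mod 8), (2/1199) = +1, so (2/1199)^2 = +1.
Reciprocity: 63 ≡ 3 and 1199 ≡ 3 (mod 4), so (63/1199) = −(1199/63).
Reduce top mod 63: now compute (2/63).
Pull out 2: since 63 ≡ 7 (mod 8), (2/63) = +1.
Reached (1/63) = 1. Collecting the sign flips along the way, the symbol is +1.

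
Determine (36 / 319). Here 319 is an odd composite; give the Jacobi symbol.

1

Pull out 2^2: since 319 ≡ 7 (mod 8), (2/319) = +1, so (2/319)^2 = +1.
Reciprocity: 9 ≡ 1 and 319 ≡ 3 (mod 4), so (9/319) = +(319/9).
Reduce top mod 9: now compute (4/9).
Pull out 2^2: since 9 ≡ 1 (mod 8), (2/9) = +1, so (2/9)^2 = +1.
Reached (1/9) = 1. Collecting the sign flips along the way, the symbol is +1.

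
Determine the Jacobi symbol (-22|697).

First reduce: -22 ≡ 675 (mod 697).
Reciprocity: 675 ≡ 3 and 697 ≡ 1 (mod 4), so (675/697) = +(697/675).
Reduce top mod 675: now compute (22/675).
Pull out 2: since 675 ≡ 3 (mod 8), (2/675) = -1.
Reciprocity: 11 ≡ 3 and 675 ≡ 3 (mod 4), so (11/675) = −(675/11).
Reduce top mod 11: now compute (4/11).
Pull out 2^2: since 11 ≡ 3 (mod 8), (2/11) = -1, so (2/11)^2 = +1.
Reached (1/11) = 1. Collecting the sign flips along the way, the symbol is +1.

1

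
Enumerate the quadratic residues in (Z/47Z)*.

Square k = 1,…,23 (k and 47−k give the same square):
1²=1, 2²=4, 3²=9, 4²=16, 5²=25, 6²=36, 7²≡2, 8²≡17, 9²≡34, 10²≡6, 11²≡27, 12²≡3, 13²≡28, 14²≡8, 15²≡37, 16²≡21, 17²≡7, 18²≡42, 19²≡32, 20²≡24, 21²≡18, 22²≡14, 23²≡12 (mod 47).
So the quadratic residues mod 47 are {1, 2, 3, 4, 6, 7, 8, 9, 12, 14, 16, 17, 18, 21, 24, 25, 27, 28, 32, 34, 36, 37, 42}.

1 2 3 4 6 7 8 9 12 14 16 17 18 21 24 25 27 28 32 34 36 37 42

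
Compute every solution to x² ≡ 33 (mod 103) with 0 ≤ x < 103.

41, 62

Since 103 ≡ 3 (mod 4), a square root of 33 is 33^((103+1)/4) = 33^26 mod 103.
Repeated squaring: 33^2≡59, 33^4≡82, 33^8≡29, 33^16≡17 (mod 103).
33^26 = 33^(16+8+2) ≡ 41 (mod 103).
Check: 41² = 1681 ≡ 33 (mod 103). The two roots are 41 and 62.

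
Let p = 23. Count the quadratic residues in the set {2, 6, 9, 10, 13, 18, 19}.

(2/23) = +1 → QR.
(6/23) = +1 → QR.
(9/23) = +1 → QR.
(10/23) = -1 → non-residue.
(13/23) = +1 → QR.
(18/23) = +1 → QR.
(19/23) = -1 → non-residue.
Total quadratic residues among the 7: 5.

5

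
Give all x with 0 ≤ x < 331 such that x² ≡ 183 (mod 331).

Since 331 ≡ 3 (mod 4), a square root of 183 is 183^((331+1)/4) = 183^83 mod 331.
Repeated squaring: 183^2≡58, 183^4≡54, 183^8≡268, 183^16≡328, 183^32≡9, 183^64≡81 (mod 331).
183^83 = 183^(64+16+2+1) ≡ 281 (mod 331).
Check: 281² = 78961 ≡ 183 (mod 331). The two roots are 50 and 281.

50, 281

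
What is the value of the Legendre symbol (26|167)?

Euler's criterion: (26/167) ≡ 26^83 (mod 167).
26^2 ≡ 8 (mod 167)
26^4 ≡ 64 (mod 167)
26^8 ≡ 88 (mod 167)
26^16 ≡ 62 (mod 167)
26^32 ≡ 3 (mod 167)
26^64 ≡ 9 (mod 167)
26^83 = 26^(64+16+2+1) ≡ 166 (mod 167).
Result is 166 ≡ −1, so (26/167) = −1.

-1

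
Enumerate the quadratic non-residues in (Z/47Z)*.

Square k = 1,…,23 (k and 47−k give the same square):
1²=1, 2²=4, 3²=9, 4²=16, 5²=25, 6²=36, 7²≡2, 8²≡17, 9²≡34, 10²≡6, 11²≡27, 12²≡3, 13²≡28, 14²≡8, 15²≡37, 16²≡21, 17²≡7, 18²≡42, 19²≡32, 20²≡24, 21²≡18, 22²≡14, 23²≡12 (mod 47).
The residues are {1, 2, 3, 4, 6, 7, 8, 9, 12, 14, 16, 17, 18, 21, 24, 25, 27, 28, 32, 34, 36, 37, 42}; the non-residues are the remaining 23 nonzero classes.

5, 10, 11, 13, 15, 19, 20, 22, 23, 26, 29, 30, 31, 33, 35, 38, 39, 40, 41, 43, 44, 45, 46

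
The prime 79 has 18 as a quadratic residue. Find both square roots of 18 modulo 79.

27, 52

Since 79 ≡ 3 (mod 4), a square root of 18 is 18^((79+1)/4) = 18^20 mod 79.
Repeated squaring: 18^2≡8, 18^4≡64, 18^8≡67, 18^16≡65 (mod 79).
18^20 = 18^(16+4) ≡ 52 (mod 79).
Check: 52² = 2704 ≡ 18 (mod 79). The two roots are 27 and 52.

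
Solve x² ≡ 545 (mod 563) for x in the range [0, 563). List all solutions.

Since 563 ≡ 3 (mod 4), a square root of 545 is 545^((563+1)/4) = 545^141 mod 563.
Repeated squaring: 545^2≡324, 545^4≡258, 545^8≡130, 545^16≡10, 545^32≡100, 545^64≡429, 545^128≡503 (mod 563).
545^141 = 545^(128+8+4+1) ≡ 343 (mod 563).
Check: 343² = 117649 ≡ 545 (mod 563). The two roots are 220 and 343.

220, 343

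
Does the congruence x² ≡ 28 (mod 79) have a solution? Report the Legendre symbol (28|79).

-1

Euler's criterion: (28/79) ≡ 28^39 (mod 79).
28^2 ≡ 73 (mod 79)
28^4 ≡ 36 (mod 79)
28^8 ≡ 32 (mod 79)
28^16 ≡ 76 (mod 79)
28^32 ≡ 9 (mod 79)
28^39 = 28^(32+4+2+1) ≡ 78 (mod 79).
Result is 78 ≡ −1, so (28/79) = −1.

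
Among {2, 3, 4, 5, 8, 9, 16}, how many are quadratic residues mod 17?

5

(2/17) = +1 → QR.
(3/17) = -1 → non-residue.
(4/17) = +1 → QR.
(5/17) = -1 → non-residue.
(8/17) = +1 → QR.
(9/17) = +1 → QR.
(16/17) = +1 → QR.
Total quadratic residues among the 7: 5.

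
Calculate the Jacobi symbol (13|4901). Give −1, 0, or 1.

0

Reciprocity: 13 ≡ 1 and 4901 ≡ 1 (mod 4), so (13/4901) = +(4901/13).
Reduce top mod 13: now compute (0/13).
Top reduces to 0: gcd > 1, so the symbol is 0.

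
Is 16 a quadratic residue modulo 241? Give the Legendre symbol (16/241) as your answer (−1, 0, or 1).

1

Euler's criterion: (16/241) ≡ 16^120 (mod 241).
16^2 ≡ 15 (mod 241)
16^4 ≡ 225 (mod 241)
16^8 ≡ 15 (mod 241)
16^16 ≡ 225 (mod 241)
16^32 ≡ 15 (mod 241)
16^64 ≡ 225 (mod 241)
16^120 = 16^(64+32+16+8) ≡ 1 (mod 241).
Result is 1, so (16/241) = 1.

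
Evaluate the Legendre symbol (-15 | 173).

1

Euler's criterion: (-15/173) ≡ 158^86 (mod 173).
158^2 ≡ 52 (mod 173)
158^4 ≡ 109 (mod 173)
158^8 ≡ 117 (mod 173)
158^16 ≡ 22 (mod 173)
158^32 ≡ 138 (mod 173)
158^64 ≡ 14 (mod 173)
158^86 = 158^(64+16+4+2) ≡ 1 (mod 173).
Result is 1, so (-15/173) = 1.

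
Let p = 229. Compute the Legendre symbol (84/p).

Pull out 2^2: since 229 ≡ 5 (mod 8), (2/229) = -1, so (2/229)^2 = +1.
Reciprocity: 21 ≡ 1 and 229 ≡ 1 (mod 4), so (21/229) = +(229/21).
Reduce top mod 21: now compute (19/21).
Reciprocity: 19 ≡ 3 and 21 ≡ 1 (mod 4), so (19/21) = +(21/19).
Reduce top mod 19: now compute (2/19).
Pull out 2: since 19 ≡ 3 (mod 8), (2/19) = -1.
Reached (1/19) = 1. Collecting the sign flips along the way, the symbol is -1.

-1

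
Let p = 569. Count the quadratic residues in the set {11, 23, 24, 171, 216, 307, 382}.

1

(11/569) = -1 → non-residue.
(23/569) = -1 → non-residue.
(24/569) = -1 → non-residue.
(171/569) = -1 → non-residue.
(216/569) = -1 → non-residue.
(307/569) = +1 → QR.
(382/569) = -1 → non-residue.
Total quadratic residues among the 7: 1.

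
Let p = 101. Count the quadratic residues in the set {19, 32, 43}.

2

(19/101) = +1 → QR.
(32/101) = -1 → non-residue.
(43/101) = +1 → QR.
Total quadratic residues among the 3: 2.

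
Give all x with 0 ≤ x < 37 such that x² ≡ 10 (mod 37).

37 ≡ 1 (mod 4), so we find a root by search.
Trying successive values, 11² = 121 ≡ 10 (mod 37). The other root is 37 − 11 = 26.

11, 26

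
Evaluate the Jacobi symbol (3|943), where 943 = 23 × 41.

Reciprocity: 3 ≡ 3 and 943 ≡ 3 (mod 4), so (3/943) = −(943/3).
Reduce top mod 3: now compute (1/3).
Reached (1/3) = 1. Collecting the sign flips along the way, the symbol is -1.

-1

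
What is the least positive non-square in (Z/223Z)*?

3

(2/223) = +1, so 2 is a residue.
(3/223) = −1, so 3 is the smallest positive non-residue mod 223.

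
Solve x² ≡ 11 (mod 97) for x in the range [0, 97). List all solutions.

37, 60

97 ≡ 1 (mod 4), so we find a root by search.
Trying successive values, 37² = 1369 ≡ 11 (mod 97). The other root is 97 − 37 = 60.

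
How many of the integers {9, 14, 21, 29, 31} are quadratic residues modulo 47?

3

(9/47) = +1 → QR.
(14/47) = +1 → QR.
(21/47) = +1 → QR.
(29/47) = -1 → non-residue.
(31/47) = -1 → non-residue.
Total quadratic residues among the 5: 3.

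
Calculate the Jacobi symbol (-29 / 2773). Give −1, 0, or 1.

First reduce: -29 ≡ 2744 (mod 2773).
Pull out 2^3: since 2773 ≡ 5 (mod 8), (2/2773) = -1, so (2/2773)^3 = -1.
Reciprocity: 343 ≡ 3 and 2773 ≡ 1 (mod 4), so (343/2773) = +(2773/343).
Reduce top mod 343: now compute (29/343).
Reciprocity: 29 ≡ 1 and 343 ≡ 3 (mod 4), so (29/343) = +(343/29).
Reduce top mod 29: now compute (24/29).
Pull out 2^3: since 29 ≡ 5 (mod 8), (2/29) = -1, so (2/29)^3 = -1.
Reciprocity: 3 ≡ 3 and 29 ≡ 1 (mod 4), so (3/29) = +(29/3).
Reduce top mod 3: now compute (2/3).
Pull out 2: since 3 ≡ 3 (mod 8), (2/3) = -1.
Reached (1/3) = 1. Collecting the sign flips along the way, the symbol is -1.

-1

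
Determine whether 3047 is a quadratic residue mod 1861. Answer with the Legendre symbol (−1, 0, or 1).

First reduce: 3047 ≡ 1186 (mod 1861).
Pull out 2: since 1861 ≡ 5 (mod 8), (2/1861) = -1.
Reciprocity: 593 ≡ 1 and 1861 ≡ 1 (mod 4), so (593/1861) = +(1861/593).
Reduce top mod 593: now compute (82/593).
Pull out 2: since 593 ≡ 1 (mod 8), (2/593) = +1.
Reciprocity: 41 ≡ 1 and 593 ≡ 1 (mod 4), so (41/593) = +(593/41).
Reduce top mod 41: now compute (19/41).
Reciprocity: 19 ≡ 3 and 41 ≡ 1 (mod 4), so (19/41) = +(41/19).
Reduce top mod 19: now compute (3/19).
Reciprocity: 3 ≡ 3 and 19 ≡ 3 (mod 4), so (3/19) = −(19/3).
Reduce top mod 3: now compute (1/3).
Reached (1/3) = 1. Collecting the sign flips along the way, the symbol is +1.

1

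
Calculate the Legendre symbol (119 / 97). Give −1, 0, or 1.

1

First reduce: 119 ≡ 22 (mod 97).
Pull out 2: since 97 ≡ 1 (mod 8), (2/97) = +1.
Reciprocity: 11 ≡ 3 and 97 ≡ 1 (mod 4), so (11/97) = +(97/11).
Reduce top mod 11: now compute (9/11).
Reciprocity: 9 ≡ 1 and 11 ≡ 3 (mod 4), so (9/11) = +(11/9).
Reduce top mod 9: now compute (2/9).
Pull out 2: since 9 ≡ 1 (mod 8), (2/9) = +1.
Reached (1/9) = 1. Collecting the sign flips along the way, the symbol is +1.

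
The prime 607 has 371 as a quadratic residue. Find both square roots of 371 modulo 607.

Since 607 ≡ 3 (mod 4), a square root of 371 is 371^((607+1)/4) = 371^152 mod 607.
Repeated squaring: 371^2≡459, 371^4≡52, 371^8≡276, 371^16≡301, 371^32≡158, 371^64≡77, 371^128≡466 (mod 607).
371^152 = 371^(128+16+8) ≡ 170 (mod 607).
Check: 170² = 28900 ≡ 371 (mod 607). The two roots are 170 and 437.

170, 437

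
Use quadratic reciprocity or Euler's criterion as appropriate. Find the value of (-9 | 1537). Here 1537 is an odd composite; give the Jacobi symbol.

First reduce: -9 ≡ 1528 (mod 1537).
Pull out 2^3: since 1537 ≡ 1 (mod 8), (2/1537) = +1, so (2/1537)^3 = +1.
Reciprocity: 191 ≡ 3 and 1537 ≡ 1 (mod 4), so (191/1537) = +(1537/191).
Reduce top mod 191: now compute (9/191).
Reciprocity: 9 ≡ 1 and 191 ≡ 3 (mod 4), so (9/191) = +(191/9).
Reduce top mod 9: now compute (2/9).
Pull out 2: since 9 ≡ 1 (mod 8), (2/9) = +1.
Reached (1/9) = 1. Collecting the sign flips along the way, the symbol is +1.

1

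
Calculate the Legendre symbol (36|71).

Euler's criterion: (36/71) ≡ 36^35 (mod 71).
36^2 ≡ 18 (mod 71)
36^4 ≡ 40 (mod 71)
36^8 ≡ 38 (mod 71)
36^16 ≡ 24 (mod 71)
36^32 ≡ 8 (mod 71)
36^35 = 36^(32+2+1) ≡ 1 (mod 71).
Result is 1, so (36/71) = 1.

1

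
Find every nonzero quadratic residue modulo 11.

Square k = 1,…,5 (k and 11−k give the same square):
1²=1, 2²=4, 3²=9, 4²≡5, 5²≡3 (mod 11).
So the quadratic residues mod 11 are {1, 3, 4, 5, 9}.

1,3,4,5,9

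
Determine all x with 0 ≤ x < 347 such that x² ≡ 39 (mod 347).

115, 232

Since 347 ≡ 3 (mod 4), a square root of 39 is 39^((347+1)/4) = 39^87 mod 347.
Repeated squaring: 39^2≡133, 39^4≡339, 39^8≡64, 39^16≡279, 39^32≡113, 39^64≡277 (mod 347).
39^87 = 39^(64+16+4+2+1) ≡ 115 (mod 347).
Check: 115² = 13225 ≡ 39 (mod 347). The two roots are 115 and 232.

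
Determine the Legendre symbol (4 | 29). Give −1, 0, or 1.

1

Pull out 2^2: since 29 ≡ 5 (mod 8), (2/29) = -1, so (2/29)^2 = +1.
Reached (1/29) = 1. Collecting the sign flips along the way, the symbol is +1.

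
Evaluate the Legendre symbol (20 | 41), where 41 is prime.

Euler's criterion: (20/41) ≡ 20^20 (mod 41).
20^2 ≡ 31 (mod 41)
20^4 ≡ 18 (mod 41)
20^8 ≡ 37 (mod 41)
20^16 ≡ 16 (mod 41)
20^20 = 20^(16+4) ≡ 1 (mod 41).
Result is 1, so (20/41) = 1.

1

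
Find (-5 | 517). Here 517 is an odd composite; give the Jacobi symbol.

First reduce: -5 ≡ 512 (mod 517).
Pull out 2^9: since 517 ≡ 5 (mod 8), (2/517) = -1, so (2/517)^9 = -1.
Reached (1/517) = 1. Collecting the sign flips along the way, the symbol is -1.

-1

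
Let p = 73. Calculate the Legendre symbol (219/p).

0

First reduce: 219 ≡ 0 (mod 73).
Top reduces to 0: gcd > 1, so the symbol is 0.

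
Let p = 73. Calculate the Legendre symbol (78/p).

First reduce: 78 ≡ 5 (mod 73).
Reciprocity: 5 ≡ 1 and 73 ≡ 1 (mod 4), so (5/73) = +(73/5).
Reduce top mod 5: now compute (3/5).
Reciprocity: 3 ≡ 3 and 5 ≡ 1 (mod 4), so (3/5) = +(5/3).
Reduce top mod 3: now compute (2/3).
Pull out 2: since 3 ≡ 3 (mod 8), (2/3) = -1.
Reached (1/3) = 1. Collecting the sign flips along the way, the symbol is -1.

-1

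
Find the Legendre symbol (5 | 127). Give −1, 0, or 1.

Euler's criterion: (5/127) ≡ 5^63 (mod 127).
5^2 ≡ 25 (mod 127)
5^4 ≡ 117 (mod 127)
5^8 ≡ 100 (mod 127)
5^16 ≡ 94 (mod 127)
5^32 ≡ 73 (mod 127)
5^63 = 5^(32+16+8+4+2+1) ≡ 126 (mod 127).
Result is 126 ≡ −1, so (5/127) = −1.

-1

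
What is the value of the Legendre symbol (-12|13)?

1

First reduce: -12 ≡ 1 (mod 13).
Reached (1/13) = 1. Collecting the sign flips along the way, the symbol is +1.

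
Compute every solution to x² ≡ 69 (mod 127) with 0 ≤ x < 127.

14, 113

Since 127 ≡ 3 (mod 4), a square root of 69 is 69^((127+1)/4) = 69^32 mod 127.
Repeated squaring: 69^2≡62, 69^4≡34, 69^8≡13, 69^16≡42, 69^32≡113 (mod 127).
69^32 = 69^(32) ≡ 113 (mod 127).
Check: 113² = 12769 ≡ 69 (mod 127). The two roots are 14 and 113.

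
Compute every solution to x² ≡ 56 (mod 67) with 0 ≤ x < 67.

18, 49

Since 67 ≡ 3 (mod 4), a square root of 56 is 56^((67+1)/4) = 56^17 mod 67.
Repeated squaring: 56^2≡54, 56^4≡35, 56^8≡19, 56^16≡26 (mod 67).
56^17 = 56^(16+1) ≡ 49 (mod 67).
Check: 49² = 2401 ≡ 56 (mod 67). The two roots are 18 and 49.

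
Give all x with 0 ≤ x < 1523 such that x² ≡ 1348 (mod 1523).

542, 981

Since 1523 ≡ 3 (mod 4), a square root of 1348 is 1348^((1523+1)/4) = 1348^381 mod 1523.
Repeated squaring: 1348^2≡165, 1348^4≡1334, 1348^8≡692, 1348^16≡642, 1348^32≡954, 1348^64≡885, 1348^128≡403, 1348^256≡971 (mod 1523).
1348^381 = 1348^(256+64+32+16+8+4+1) ≡ 981 (mod 1523).
Check: 981² = 962361 ≡ 1348 (mod 1523). The two roots are 542 and 981.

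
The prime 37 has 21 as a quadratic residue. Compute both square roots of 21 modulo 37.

13, 24

37 ≡ 1 (mod 4), so we find a root by search.
Trying successive values, 13² = 169 ≡ 21 (mod 37). The other root is 37 − 13 = 24.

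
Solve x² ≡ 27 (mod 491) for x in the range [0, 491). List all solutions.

152, 339

Since 491 ≡ 3 (mod 4), a square root of 27 is 27^((491+1)/4) = 27^123 mod 491.
Repeated squaring: 27^2≡238, 27^4≡179, 27^8≡126, 27^16≡164, 27^32≡382, 27^64≡97 (mod 491).
27^123 = 27^(64+32+16+8+2+1) ≡ 152 (mod 491).
Check: 152² = 23104 ≡ 27 (mod 491). The two roots are 152 and 339.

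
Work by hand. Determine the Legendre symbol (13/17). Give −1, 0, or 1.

1

Euler's criterion: (13/17) ≡ 13^8 (mod 17).
13^2 ≡ 16 (mod 17)
13^4 ≡ 1 (mod 17)
13^8 ≡ 1 (mod 17)
13^8 = 13^(8) ≡ 1 (mod 17).
Result is 1, so (13/17) = 1.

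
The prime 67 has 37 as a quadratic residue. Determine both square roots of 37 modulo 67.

29, 38

Since 67 ≡ 3 (mod 4), a square root of 37 is 37^((67+1)/4) = 37^17 mod 67.
Repeated squaring: 37^2≡29, 37^4≡37, 37^8≡29, 37^16≡37 (mod 67).
37^17 = 37^(16+1) ≡ 29 (mod 67).
Check: 29² = 841 ≡ 37 (mod 67). The two roots are 29 and 38.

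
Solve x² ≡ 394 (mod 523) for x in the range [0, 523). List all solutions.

191, 332

Since 523 ≡ 3 (mod 4), a square root of 394 is 394^((523+1)/4) = 394^131 mod 523.
Repeated squaring: 394^2≡428, 394^4≡134, 394^8≡174, 394^16≡465, 394^32≡226, 394^64≡345, 394^128≡304 (mod 523).
394^131 = 394^(128+2+1) ≡ 191 (mod 523).
Check: 191² = 36481 ≡ 394 (mod 523). The two roots are 191 and 332.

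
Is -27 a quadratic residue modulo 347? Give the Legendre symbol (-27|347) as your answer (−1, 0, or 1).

-1

First reduce: -27 ≡ 320 (mod 347).
Pull out 2^6: since 347 ≡ 3 (mod 8), (2/347) = -1, so (2/347)^6 = +1.
Reciprocity: 5 ≡ 1 and 347 ≡ 3 (mod 4), so (5/347) = +(347/5).
Reduce top mod 5: now compute (2/5).
Pull out 2: since 5 ≡ 5 (mod 8), (2/5) = -1.
Reached (1/5) = 1. Collecting the sign flips along the way, the symbol is -1.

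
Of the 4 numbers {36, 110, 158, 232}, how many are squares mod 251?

(36/251) = +1 → QR.
(110/251) = +1 → QR.
(158/251) = -1 → non-residue.
(232/251) = +1 → QR.
Total quadratic residues among the 4: 3.

3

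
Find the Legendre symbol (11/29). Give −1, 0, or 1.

-1

Reciprocity: 11 ≡ 3 and 29 ≡ 1 (mod 4), so (11/29) = +(29/11).
Reduce top mod 11: now compute (7/11).
Reciprocity: 7 ≡ 3 and 11 ≡ 3 (mod 4), so (7/11) = −(11/7).
Reduce top mod 7: now compute (4/7).
Pull out 2^2: since 7 ≡ 7 (mod 8), (2/7) = +1, so (2/7)^2 = +1.
Reached (1/7) = 1. Collecting the sign flips along the way, the symbol is -1.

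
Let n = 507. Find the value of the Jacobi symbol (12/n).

0

Pull out 2^2: since 507 ≡ 3 (mod 8), (2/507) = -1, so (2/507)^2 = +1.
Reciprocity: 3 ≡ 3 and 507 ≡ 3 (mod 4), so (3/507) = −(507/3).
Reduce top mod 3: now compute (0/3).
Top reduces to 0: gcd > 1, so the symbol is 0.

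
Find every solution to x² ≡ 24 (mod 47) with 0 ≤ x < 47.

Since 47 ≡ 3 (mod 4), a square root of 24 is 24^((47+1)/4) = 24^12 mod 47.
Repeated squaring: 24^2≡12, 24^4≡3, 24^8≡9 (mod 47).
24^12 = 24^(8+4) ≡ 27 (mod 47).
Check: 27² = 729 ≡ 24 (mod 47). The two roots are 20 and 27.

20, 27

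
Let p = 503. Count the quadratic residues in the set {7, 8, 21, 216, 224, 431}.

(7/503) = +1 → QR.
(8/503) = +1 → QR.
(21/503) = +1 → QR.
(216/503) = +1 → QR.
(224/503) = +1 → QR.
(431/503) = -1 → non-residue.
Total quadratic residues among the 6: 5.

5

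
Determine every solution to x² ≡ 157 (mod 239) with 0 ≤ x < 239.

Since 239 ≡ 3 (mod 4), a square root of 157 is 157^((239+1)/4) = 157^60 mod 239.
Repeated squaring: 157^2≡32, 157^4≡68, 157^8≡83, 157^16≡197, 157^32≡91 (mod 239).
157^60 = 157^(32+16+8+4) ≡ 55 (mod 239).
Check: 55² = 3025 ≡ 157 (mod 239). The two roots are 55 and 184.

55, 184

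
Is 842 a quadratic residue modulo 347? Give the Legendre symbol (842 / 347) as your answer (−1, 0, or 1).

-1

First reduce: 842 ≡ 148 (mod 347).
Pull out 2^2: since 347 ≡ 3 (mod 8), (2/347) = -1, so (2/347)^2 = +1.
Reciprocity: 37 ≡ 1 and 347 ≡ 3 (mod 4), so (37/347) = +(347/37).
Reduce top mod 37: now compute (14/37).
Pull out 2: since 37 ≡ 5 (mod 8), (2/37) = -1.
Reciprocity: 7 ≡ 3 and 37 ≡ 1 (mod 4), so (7/37) = +(37/7).
Reduce top mod 7: now compute (2/7).
Pull out 2: since 7 ≡ 7 (mod 8), (2/7) = +1.
Reached (1/7) = 1. Collecting the sign flips along the way, the symbol is -1.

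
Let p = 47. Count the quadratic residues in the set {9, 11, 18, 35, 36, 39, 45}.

(9/47) = +1 → QR.
(11/47) = -1 → non-residue.
(18/47) = +1 → QR.
(35/47) = -1 → non-residue.
(36/47) = +1 → QR.
(39/47) = -1 → non-residue.
(45/47) = -1 → non-residue.
Total quadratic residues among the 7: 3.

3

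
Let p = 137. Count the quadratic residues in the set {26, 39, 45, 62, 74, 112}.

3

(26/137) = -1 → non-residue.
(39/137) = +1 → QR.
(45/137) = -1 → non-residue.
(62/137) = -1 → non-residue.
(74/137) = +1 → QR.
(112/137) = +1 → QR.
Total quadratic residues among the 6: 3.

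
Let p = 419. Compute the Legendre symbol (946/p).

1

First reduce: 946 ≡ 108 (mod 419).
Pull out 2^2: since 419 ≡ 3 (mod 8), (2/419) = -1, so (2/419)^2 = +1.
Reciprocity: 27 ≡ 3 and 419 ≡ 3 (mod 4), so (27/419) = −(419/27).
Reduce top mod 27: now compute (14/27).
Pull out 2: since 27 ≡ 3 (mod 8), (2/27) = -1.
Reciprocity: 7 ≡ 3 and 27 ≡ 3 (mod 4), so (7/27) = −(27/7).
Reduce top mod 7: now compute (6/7).
Pull out 2: since 7 ≡ 7 (mod 8), (2/7) = +1.
Reciprocity: 3 ≡ 3 and 7 ≡ 3 (mod 4), so (3/7) = −(7/3).
Reduce top mod 3: now compute (1/3).
Reached (1/3) = 1. Collecting the sign flips along the way, the symbol is +1.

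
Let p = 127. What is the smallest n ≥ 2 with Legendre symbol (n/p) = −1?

(2/127) = +1, so 2 is a residue.
(3/127) = −1, so 3 is the smallest positive non-residue mod 127.

3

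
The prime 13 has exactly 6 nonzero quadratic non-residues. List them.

Square k = 1,…,6 (k and 13−k give the same square):
1²=1, 2²=4, 3²=9, 4²≡3, 5²≡12, 6²≡10 (mod 13).
The residues are {1, 3, 4, 9, 10, 12}; the non-residues are the remaining 6 nonzero classes.

2 5 6 7 8 11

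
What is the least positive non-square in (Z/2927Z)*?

(2/2927) = +1, so 2 is a residue.
(3/2927) = +1, so 3 is a residue.
(4/2927) = +1, so 4 is a residue.
(5/2927) = −1, so 5 is the smallest positive non-residue mod 2927.

5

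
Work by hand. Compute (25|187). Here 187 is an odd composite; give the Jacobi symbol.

1

Reciprocity: 25 ≡ 1 and 187 ≡ 3 (mod 4), so (25/187) = +(187/25).
Reduce top mod 25: now compute (12/25).
Pull out 2^2: since 25 ≡ 1 (mod 8), (2/25) = +1, so (2/25)^2 = +1.
Reciprocity: 3 ≡ 3 and 25 ≡ 1 (mod 4), so (3/25) = +(25/3).
Reduce top mod 3: now compute (1/3).
Reached (1/3) = 1. Collecting the sign flips along the way, the symbol is +1.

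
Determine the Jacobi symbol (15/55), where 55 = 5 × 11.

0

Reciprocity: 15 ≡ 3 and 55 ≡ 3 (mod 4), so (15/55) = −(55/15).
Reduce top mod 15: now compute (10/15).
Pull out 2: since 15 ≡ 7 (mod 8), (2/15) = +1.
Reciprocity: 5 ≡ 1 and 15 ≡ 3 (mod 4), so (5/15) = +(15/5).
Reduce top mod 5: now compute (0/5).
Top reduces to 0: gcd > 1, so the symbol is 0.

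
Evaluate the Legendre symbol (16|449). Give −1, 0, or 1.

Pull out 2^4: since 449 ≡ 1 (mod 8), (2/449) = +1, so (2/449)^4 = +1.
Reached (1/449) = 1. Collecting the sign flips along the way, the symbol is +1.

1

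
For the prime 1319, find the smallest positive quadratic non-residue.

(2/1319) = +1, so 2 is a residue.
(3/1319) = +1, so 3 is a residue.
(4/1319) = +1, so 4 is a residue.
(5/1319) = +1, so 5 is a residue.
(6/1319) = +1, so 6 is a residue.
(7/1319) = +1, so 7 is a residue.
(8/1319) = +1, so 8 is a residue.
(9/1319) = +1, so 9 is a residue.
(10/1319) = +1, so 10 is a residue.
(11/1319) = +1, so 11 is a residue.
(12/1319) = +1, so 12 is a residue.
(13/1319) = −1, so 13 is the smallest positive non-residue mod 1319.

13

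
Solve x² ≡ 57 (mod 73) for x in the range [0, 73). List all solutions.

73 ≡ 1 (mod 4), so we find a root by search.
Trying successive values, 35² = 1225 ≡ 57 (mod 73). The other root is 73 − 35 = 38.

35, 38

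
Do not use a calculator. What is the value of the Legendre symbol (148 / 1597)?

-1

Pull out 2^2: since 1597 ≡ 5 (mod 8), (2/1597) = -1, so (2/1597)^2 = +1.
Reciprocity: 37 ≡ 1 and 1597 ≡ 1 (mod 4), so (37/1597) = +(1597/37).
Reduce top mod 37: now compute (6/37).
Pull out 2: since 37 ≡ 5 (mod 8), (2/37) = -1.
Reciprocity: 3 ≡ 3 and 37 ≡ 1 (mod 4), so (3/37) = +(37/3).
Reduce top mod 3: now compute (1/3).
Reached (1/3) = 1. Collecting the sign flips along the way, the symbol is -1.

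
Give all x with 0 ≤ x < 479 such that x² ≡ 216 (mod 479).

Since 479 ≡ 3 (mod 4), a square root of 216 is 216^((479+1)/4) = 216^120 mod 479.
Repeated squaring: 216^2≡193, 216^4≡366, 216^8≡315, 216^16≡72, 216^32≡394, 216^64≡40 (mod 479).
216^120 = 216^(64+32+16+8) ≡ 294 (mod 479).
Check: 294² = 86436 ≡ 216 (mod 479). The two roots are 185 and 294.

185, 294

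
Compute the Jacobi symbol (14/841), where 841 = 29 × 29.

Pull out 2: since 841 ≡ 1 (mod 8), (2/841) = +1.
Reciprocity: 7 ≡ 3 and 841 ≡ 1 (mod 4), so (7/841) = +(841/7).
Reduce top mod 7: now compute (1/7).
Reached (1/7) = 1. Collecting the sign flips along the way, the symbol is +1.

1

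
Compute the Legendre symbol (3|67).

Reciprocity: 3 ≡ 3 and 67 ≡ 3 (mod 4), so (3/67) = −(67/3).
Reduce top mod 3: now compute (1/3).
Reached (1/3) = 1. Collecting the sign flips along the way, the symbol is -1.

-1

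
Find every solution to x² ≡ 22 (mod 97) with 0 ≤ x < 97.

33, 64

97 ≡ 1 (mod 4), so we find a root by search.
Trying successive values, 33² = 1089 ≡ 22 (mod 97). The other root is 97 − 33 = 64.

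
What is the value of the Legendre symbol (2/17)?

Euler's criterion: (2/17) ≡ 2^8 (mod 17).
2^2 ≡ 4 (mod 17)
2^4 ≡ 16 (mod 17)
2^8 ≡ 1 (mod 17)
2^8 = 2^(8) ≡ 1 (mod 17).
Result is 1, so (2/17) = 1.

1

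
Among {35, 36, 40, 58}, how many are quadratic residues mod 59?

(35/59) = +1 → QR.
(36/59) = +1 → QR.
(40/59) = -1 → non-residue.
(58/59) = -1 → non-residue.
Total quadratic residues among the 4: 2.

2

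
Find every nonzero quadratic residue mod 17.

1,2,4,8,9,13,15,16

Square k = 1,…,8 (k and 17−k give the same square):
1²=1, 2²=4, 3²=9, 4²=16, 5²≡8, 6²≡2, 7²≡15, 8²≡13 (mod 17).
So the quadratic residues mod 17 are {1, 2, 4, 8, 9, 13, 15, 16}.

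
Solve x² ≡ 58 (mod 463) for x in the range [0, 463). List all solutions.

Since 463 ≡ 3 (mod 4), a square root of 58 is 58^((463+1)/4) = 58^116 mod 463.
Repeated squaring: 58^2≡123, 58^4≡313, 58^8≡276, 58^16≡244, 58^32≡272, 58^64≡367 (mod 463).
58^116 = 58^(64+32+16+4) ≡ 65 (mod 463).
Check: 65² = 4225 ≡ 58 (mod 463). The two roots are 65 and 398.

65, 398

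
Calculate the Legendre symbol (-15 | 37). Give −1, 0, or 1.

-1

First reduce: -15 ≡ 22 (mod 37).
Pull out 2: since 37 ≡ 5 (mod 8), (2/37) = -1.
Reciprocity: 11 ≡ 3 and 37 ≡ 1 (mod 4), so (11/37) = +(37/11).
Reduce top mod 11: now compute (4/11).
Pull out 2^2: since 11 ≡ 3 (mod 8), (2/11) = -1, so (2/11)^2 = +1.
Reached (1/11) = 1. Collecting the sign flips along the way, the symbol is -1.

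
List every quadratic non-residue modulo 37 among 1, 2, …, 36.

2,5,6,8,13,14,15,17,18,19,20,22,23,24,29,31,32,35

Square k = 1,…,18 (k and 37−k give the same square):
1²=1, 2²=4, 3²=9, 4²=16, 5²=25, 6²=36, 7²≡12, 8²≡27, 9²≡7, 10²≡26, 11²≡10, 12²≡33, 13²≡21, 14²≡11, 15²≡3, 16²≡34, 17²≡30, 18²≡28 (mod 37).
The residues are {1, 3, 4, 7, 9, 10, 11, 12, 16, 21, 25, 26, 27, 28, 30, 33, 34, 36}; the non-residues are the remaining 18 nonzero classes.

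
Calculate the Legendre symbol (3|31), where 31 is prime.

-1

Euler's criterion: (3/31) ≡ 3^15 (mod 31).
3^2 ≡ 9 (mod 31)
3^4 ≡ 19 (mod 31)
3^8 ≡ 20 (mod 31)
3^15 = 3^(8+4+2+1) ≡ 30 (mod 31).
Result is 30 ≡ −1, so (3/31) = −1.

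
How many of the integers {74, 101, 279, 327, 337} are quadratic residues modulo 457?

1

(74/457) = -1 → non-residue.
(101/457) = -1 → non-residue.
(279/457) = -1 → non-residue.
(327/457) = +1 → QR.
(337/457) = -1 → non-residue.
Total quadratic residues among the 5: 1.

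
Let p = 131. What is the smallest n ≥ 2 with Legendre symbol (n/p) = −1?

2

(2/131) = −1, so 2 is the smallest positive non-residue mod 131.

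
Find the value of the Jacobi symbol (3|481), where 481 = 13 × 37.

Reciprocity: 3 ≡ 3 and 481 ≡ 1 (mod 4), so (3/481) = +(481/3).
Reduce top mod 3: now compute (1/3).
Reached (1/3) = 1. Collecting the sign flips along the way, the symbol is +1.

1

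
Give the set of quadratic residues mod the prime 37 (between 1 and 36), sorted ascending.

Square k = 1,…,18 (k and 37−k give the same square):
1²=1, 2²=4, 3²=9, 4²=16, 5²=25, 6²=36, 7²≡12, 8²≡27, 9²≡7, 10²≡26, 11²≡10, 12²≡33, 13²≡21, 14²≡11, 15²≡3, 16²≡34, 17²≡30, 18²≡28 (mod 37).
So the quadratic residues mod 37 are {1, 3, 4, 7, 9, 10, 11, 12, 16, 21, 25, 26, 27, 28, 30, 33, 34, 36}.

1,3,4,7,9,10,11,12,16,21,25,26,27,28,30,33,34,36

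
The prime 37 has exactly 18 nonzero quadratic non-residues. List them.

Square k = 1,…,18 (k and 37−k give the same square):
1²=1, 2²=4, 3²=9, 4²=16, 5²=25, 6²=36, 7²≡12, 8²≡27, 9²≡7, 10²≡26, 11²≡10, 12²≡33, 13²≡21, 14²≡11, 15²≡3, 16²≡34, 17²≡30, 18²≡28 (mod 37).
The residues are {1, 3, 4, 7, 9, 10, 11, 12, 16, 21, 25, 26, 27, 28, 30, 33, 34, 36}; the non-residues are the remaining 18 nonzero classes.

2, 5, 6, 8, 13, 14, 15, 17, 18, 19, 20, 22, 23, 24, 29, 31, 32, 35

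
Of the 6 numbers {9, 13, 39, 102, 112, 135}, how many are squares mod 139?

(9/139) = +1 → QR.
(13/139) = +1 → QR.
(39/139) = -1 → non-residue.
(102/139) = -1 → non-residue.
(112/139) = +1 → QR.
(135/139) = -1 → non-residue.
Total quadratic residues among the 6: 3.

3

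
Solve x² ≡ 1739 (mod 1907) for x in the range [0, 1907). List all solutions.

Since 1907 ≡ 3 (mod 4), a square root of 1739 is 1739^((1907+1)/4) = 1739^477 mod 1907.
Repeated squaring: 1739^2≡1526, 1739^4≡229, 1739^8≡952, 1739^16≡479, 1739^32≡601, 1739^64≡778, 1739^128≡765, 1739^256≡1683 (mod 1907).
1739^477 = 1739^(256+128+64+16+8+4+1) ≡ 755 (mod 1907).
Check: 755² = 570025 ≡ 1739 (mod 1907). The two roots are 755 and 1152.

755, 1152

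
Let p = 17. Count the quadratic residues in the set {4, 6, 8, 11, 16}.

(4/17) = +1 → QR.
(6/17) = -1 → non-residue.
(8/17) = +1 → QR.
(11/17) = -1 → non-residue.
(16/17) = +1 → QR.
Total quadratic residues among the 5: 3.

3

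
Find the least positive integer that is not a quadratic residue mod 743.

(2/743) = +1, so 2 is a residue.
(3/743) = +1, so 3 is a residue.
(4/743) = +1, so 4 is a residue.
(5/743) = −1, so 5 is the smallest positive non-residue mod 743.

5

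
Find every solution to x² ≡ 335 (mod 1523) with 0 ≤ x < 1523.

290, 1233

Since 1523 ≡ 3 (mod 4), a square root of 335 is 335^((1523+1)/4) = 335^381 mod 1523.
Repeated squaring: 335^2≡1046, 335^4≡602, 335^8≡1453, 335^16≡331, 335^32≡1428, 335^64≡1410, 335^128≡585, 335^256≡1073 (mod 1523).
335^381 = 335^(256+64+32+16+8+4+1) ≡ 1233 (mod 1523).
Check: 1233² = 1520289 ≡ 335 (mod 1523). The two roots are 290 and 1233.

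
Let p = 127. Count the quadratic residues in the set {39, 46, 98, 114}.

1

(39/127) = -1 → non-residue.
(46/127) = -1 → non-residue.
(98/127) = +1 → QR.
(114/127) = -1 → non-residue.
Total quadratic residues among the 4: 1.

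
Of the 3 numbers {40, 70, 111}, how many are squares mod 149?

(40/149) = -1 → non-residue.
(70/149) = -1 → non-residue.
(111/149) = -1 → non-residue.
Total quadratic residues among the 3: 0.

0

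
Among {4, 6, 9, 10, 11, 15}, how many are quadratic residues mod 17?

(4/17) = +1 → QR.
(6/17) = -1 → non-residue.
(9/17) = +1 → QR.
(10/17) = -1 → non-residue.
(11/17) = -1 → non-residue.
(15/17) = +1 → QR.
Total quadratic residues among the 6: 3.

3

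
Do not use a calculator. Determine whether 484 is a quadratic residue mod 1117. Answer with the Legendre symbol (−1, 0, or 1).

1

Euler's criterion: (484/1117) ≡ 484^558 (mod 1117).
484^2 ≡ 803 (mod 1117)
484^4 ≡ 300 (mod 1117)
484^8 ≡ 640 (mod 1117)
484^16 ≡ 778 (mod 1117)
484^32 ≡ 987 (mod 1117)
484^64 ≡ 145 (mod 1117)
484^128 ≡ 919 (mod 1117)
484^256 ≡ 109 (mod 1117)
484^512 ≡ 711 (mod 1117)
484^558 = 484^(512+32+8+4+2) ≡ 1 (mod 1117).
Result is 1, so (484/1117) = 1.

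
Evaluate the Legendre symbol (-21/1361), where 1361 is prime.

1

First reduce: -21 ≡ 1340 (mod 1361).
Pull out 2^2: since 1361 ≡ 1 (mod 8), (2/1361) = +1, so (2/1361)^2 = +1.
Reciprocity: 335 ≡ 3 and 1361 ≡ 1 (mod 4), so (335/1361) = +(1361/335).
Reduce top mod 335: now compute (21/335).
Reciprocity: 21 ≡ 1 and 335 ≡ 3 (mod 4), so (21/335) = +(335/21).
Reduce top mod 21: now compute (20/21).
Pull out 2^2: since 21 ≡ 5 (mod 8), (2/21) = -1, so (2/21)^2 = +1.
Reciprocity: 5 ≡ 1 and 21 ≡ 1 (mod 4), so (5/21) = +(21/5).
Reduce top mod 5: now compute (1/5).
Reached (1/5) = 1. Collecting the sign flips along the way, the symbol is +1.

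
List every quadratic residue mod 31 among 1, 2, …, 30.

Square k = 1,…,15 (k and 31−k give the same square):
1²=1, 2²=4, 3²=9, 4²=16, 5²=25, 6²≡5, 7²≡18, 8²≡2, 9²≡19, 10²≡7, 11²≡28, 12²≡20, 13²≡14, 14²≡10, 15²≡8 (mod 31).
So the quadratic residues mod 31 are {1, 2, 4, 5, 7, 8, 9, 10, 14, 16, 18, 19, 20, 25, 28}.

1, 2, 4, 5, 7, 8, 9, 10, 14, 16, 18, 19, 20, 25, 28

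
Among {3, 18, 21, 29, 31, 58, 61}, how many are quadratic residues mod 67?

(3/67) = -1 → non-residue.
(18/67) = -1 → non-residue.
(21/67) = +1 → QR.
(29/67) = +1 → QR.
(31/67) = -1 → non-residue.
(58/67) = -1 → non-residue.
(61/67) = -1 → non-residue.
Total quadratic residues among the 7: 2.

2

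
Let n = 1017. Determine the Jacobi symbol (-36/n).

0

First reduce: -36 ≡ 981 (mod 1017).
Reciprocity: 981 ≡ 1 and 1017 ≡ 1 (mod 4), so (981/1017) = +(1017/981).
Reduce top mod 981: now compute (36/981).
Pull out 2^2: since 981 ≡ 5 (mod 8), (2/981) = -1, so (2/981)^2 = +1.
Reciprocity: 9 ≡ 1 and 981 ≡ 1 (mod 4), so (9/981) = +(981/9).
Reduce top mod 9: now compute (0/9).
Top reduces to 0: gcd > 1, so the symbol is 0.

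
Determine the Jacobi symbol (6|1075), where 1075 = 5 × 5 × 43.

1

Pull out 2: since 1075 ≡ 3 (mod 8), (2/1075) = -1.
Reciprocity: 3 ≡ 3 and 1075 ≡ 3 (mod 4), so (3/1075) = −(1075/3).
Reduce top mod 3: now compute (1/3).
Reached (1/3) = 1. Collecting the sign flips along the way, the symbol is +1.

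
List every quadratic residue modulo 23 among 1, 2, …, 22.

Square k = 1,…,11 (k and 23−k give the same square):
1²=1, 2²=4, 3²=9, 4²=16, 5²≡2, 6²≡13, 7²≡3, 8²≡18, 9²≡12, 10²≡8, 11²≡6 (mod 23).
So the quadratic residues mod 23 are {1, 2, 3, 4, 6, 8, 9, 12, 13, 16, 18}.

1 2 3 4 6 8 9 12 13 16 18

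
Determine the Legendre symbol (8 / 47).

1

Euler's criterion: (8/47) ≡ 8^23 (mod 47).
8^2 ≡ 17 (mod 47)
8^4 ≡ 7 (mod 47)
8^8 ≡ 2 (mod 47)
8^16 ≡ 4 (mod 47)
8^23 = 8^(16+4+2+1) ≡ 1 (mod 47).
Result is 1, so (8/47) = 1.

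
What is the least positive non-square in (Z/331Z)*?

(2/331) = −1, so 2 is the smallest positive non-residue mod 331.

2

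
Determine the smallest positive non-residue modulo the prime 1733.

2

(2/1733) = −1, so 2 is the smallest positive non-residue mod 1733.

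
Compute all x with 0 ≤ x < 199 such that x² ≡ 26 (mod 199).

Since 199 ≡ 3 (mod 4), a square root of 26 is 26^((199+1)/4) = 26^50 mod 199.
Repeated squaring: 26^2≡79, 26^4≡72, 26^8≡10, 26^16≡100, 26^32≡50 (mod 199).
26^50 = 26^(32+16+2) ≡ 184 (mod 199).
Check: 184² = 33856 ≡ 26 (mod 199). The two roots are 15 and 184.

15, 184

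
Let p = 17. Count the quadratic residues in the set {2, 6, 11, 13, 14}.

2

(2/17) = +1 → QR.
(6/17) = -1 → non-residue.
(11/17) = -1 → non-residue.
(13/17) = +1 → QR.
(14/17) = -1 → non-residue.
Total quadratic residues among the 5: 2.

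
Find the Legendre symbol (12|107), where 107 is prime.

Euler's criterion: (12/107) ≡ 12^53 (mod 107).
12^2 ≡ 37 (mod 107)
12^4 ≡ 85 (mod 107)
12^8 ≡ 56 (mod 107)
12^16 ≡ 33 (mod 107)
12^32 ≡ 19 (mod 107)
12^53 = 12^(32+16+4+1) ≡ 1 (mod 107).
Result is 1, so (12/107) = 1.

1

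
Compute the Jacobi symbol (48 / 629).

-1

Pull out 2^4: since 629 ≡ 5 (mod 8), (2/629) = -1, so (2/629)^4 = +1.
Reciprocity: 3 ≡ 3 and 629 ≡ 1 (mod 4), so (3/629) = +(629/3).
Reduce top mod 3: now compute (2/3).
Pull out 2: since 3 ≡ 3 (mod 8), (2/3) = -1.
Reached (1/3) = 1. Collecting the sign flips along the way, the symbol is -1.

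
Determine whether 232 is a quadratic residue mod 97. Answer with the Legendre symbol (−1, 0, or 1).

-1

First reduce: 232 ≡ 38 (mod 97).
Pull out 2: since 97 ≡ 1 (mod 8), (2/97) = +1.
Reciprocity: 19 ≡ 3 and 97 ≡ 1 (mod 4), so (19/97) = +(97/19).
Reduce top mod 19: now compute (2/19).
Pull out 2: since 19 ≡ 3 (mod 8), (2/19) = -1.
Reached (1/19) = 1. Collecting the sign flips along the way, the symbol is -1.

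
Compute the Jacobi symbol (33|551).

Reciprocity: 33 ≡ 1 and 551 ≡ 3 (mod 4), so (33/551) = +(551/33).
Reduce top mod 33: now compute (23/33).
Reciprocity: 23 ≡ 3 and 33 ≡ 1 (mod 4), so (23/33) = +(33/23).
Reduce top mod 23: now compute (10/23).
Pull out 2: since 23 ≡ 7 (mod 8), (2/23) = +1.
Reciprocity: 5 ≡ 1 and 23 ≡ 3 (mod 4), so (5/23) = +(23/5).
Reduce top mod 5: now compute (3/5).
Reciprocity: 3 ≡ 3 and 5 ≡ 1 (mod 4), so (3/5) = +(5/3).
Reduce top mod 3: now compute (2/3).
Pull out 2: since 3 ≡ 3 (mod 8), (2/3) = -1.
Reached (1/3) = 1. Collecting the sign flips along the way, the symbol is -1.

-1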